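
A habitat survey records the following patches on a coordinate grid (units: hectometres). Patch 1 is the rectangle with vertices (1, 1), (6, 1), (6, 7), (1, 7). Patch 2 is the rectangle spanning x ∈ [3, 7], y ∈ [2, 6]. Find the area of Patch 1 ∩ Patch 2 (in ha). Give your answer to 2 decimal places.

12.00

|Patch 1∩Patch 2|: x∈[3,6], y∈[2,6] → 3·4 = 12.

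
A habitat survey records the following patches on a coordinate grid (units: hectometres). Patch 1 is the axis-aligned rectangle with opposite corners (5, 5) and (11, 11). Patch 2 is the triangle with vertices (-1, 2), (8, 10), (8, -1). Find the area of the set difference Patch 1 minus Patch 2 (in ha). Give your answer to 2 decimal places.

25.00

|Patch 1| = 36, |Patch 1∩Patch 2| = 11.
|Patch 1 ∖ Patch 2| = |Patch 1| − |Patch 1∩Patch 2| = 36 − 11 = 25.00.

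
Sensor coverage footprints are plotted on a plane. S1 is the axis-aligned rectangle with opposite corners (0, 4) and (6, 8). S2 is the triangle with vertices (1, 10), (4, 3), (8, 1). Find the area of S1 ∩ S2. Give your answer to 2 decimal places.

5.59

The intersection is the polygon with vertices (2.556,8), (5.667,4), (3.571,4), (1.857,8).
By the shoelace formula its area is 5.59.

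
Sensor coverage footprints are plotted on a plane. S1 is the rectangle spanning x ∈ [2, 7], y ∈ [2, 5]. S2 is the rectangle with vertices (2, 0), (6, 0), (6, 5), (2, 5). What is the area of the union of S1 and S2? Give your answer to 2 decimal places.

23.00

By inclusion–exclusion:
Individual areas: |S1| = 15, |S2| = 20.
|S1∩S2|: x∈[2,6], y∈[2,5] → 4·3 = 12.
|S1 ∪ S2| = 35 − 12 = 23.00.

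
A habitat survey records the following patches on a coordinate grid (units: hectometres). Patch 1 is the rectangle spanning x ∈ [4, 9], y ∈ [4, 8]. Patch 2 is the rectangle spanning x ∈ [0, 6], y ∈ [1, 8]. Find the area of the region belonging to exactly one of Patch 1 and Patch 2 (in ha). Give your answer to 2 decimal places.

|Patch 1∩Patch 2|: x∈[4,6], y∈[4,8] → 2·4 = 8.
|Patch 1 △ Patch 2| = |Patch 1| + |Patch 2| − 2·|Patch 1∩Patch 2| = 20 + 42 − 16 = 46.00.

46.00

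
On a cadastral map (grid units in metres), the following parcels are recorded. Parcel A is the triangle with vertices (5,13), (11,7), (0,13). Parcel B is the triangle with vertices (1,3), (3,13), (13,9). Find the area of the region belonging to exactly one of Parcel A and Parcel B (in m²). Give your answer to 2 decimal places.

46.38

|Parcel A| = 15, |Parcel B| = 54, |Parcel A∩Parcel B| = 11.3086.
|Parcel A △ Parcel B| = |Parcel A| + |Parcel B| − 2·|Parcel A∩Parcel B| = 15 + 54 − 22.6172 = 46.38.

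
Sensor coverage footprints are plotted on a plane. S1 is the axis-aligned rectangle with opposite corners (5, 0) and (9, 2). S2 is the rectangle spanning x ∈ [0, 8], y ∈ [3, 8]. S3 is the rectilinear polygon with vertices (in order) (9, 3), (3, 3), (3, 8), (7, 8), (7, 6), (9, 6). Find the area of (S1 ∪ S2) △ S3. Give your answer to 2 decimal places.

28.00

|S1 ∪ S2| = 48.
|(S1 ∪ S2) ∩ S3| = 23.
|(S1 ∪ S2) △ S3| = 48 + 26 − 46 = 28.00.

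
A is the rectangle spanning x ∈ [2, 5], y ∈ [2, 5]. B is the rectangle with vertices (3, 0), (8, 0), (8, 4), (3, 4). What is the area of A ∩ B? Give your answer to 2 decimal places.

4.00

|A∩B|: x∈[3,5], y∈[2,4] → 2·2 = 4.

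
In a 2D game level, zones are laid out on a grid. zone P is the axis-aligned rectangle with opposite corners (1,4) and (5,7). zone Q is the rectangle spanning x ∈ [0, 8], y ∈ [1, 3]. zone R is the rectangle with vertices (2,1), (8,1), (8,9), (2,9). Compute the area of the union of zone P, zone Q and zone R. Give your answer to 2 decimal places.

55.00

By inclusion–exclusion:
Individual areas: |zone P| = 12, |zone Q| = 16, |zone R| = 48.
|zone P∩zone Q| = 0 (no overlap).
|zone P∩zone R|: x∈[2,5], y∈[4,7] → 3·3 = 9.
|zone Q∩zone R|: x∈[2,8], y∈[1,3] → 6·2 = 12.
|zone P∩zone Q∩zone R| = 0.
|zone P ∪ zone Q ∪ zone R| = 76 − 21 + 0 = 55.00.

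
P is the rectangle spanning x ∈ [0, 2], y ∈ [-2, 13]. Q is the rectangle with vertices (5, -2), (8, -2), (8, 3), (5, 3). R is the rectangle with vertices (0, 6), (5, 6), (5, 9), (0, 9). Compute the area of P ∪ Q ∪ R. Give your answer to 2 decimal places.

54.00

By inclusion–exclusion:
Individual areas: |P| = 30, |Q| = 15, |R| = 15.
|P∩Q| = 0 (no overlap).
|P∩R|: x∈[0,2], y∈[6,9] → 2·3 = 6.
|Q∩R| = 0 (no overlap).
|P∩Q∩R| = 0.
|P ∪ Q ∪ R| = 60 − 6 + 0 = 54.00.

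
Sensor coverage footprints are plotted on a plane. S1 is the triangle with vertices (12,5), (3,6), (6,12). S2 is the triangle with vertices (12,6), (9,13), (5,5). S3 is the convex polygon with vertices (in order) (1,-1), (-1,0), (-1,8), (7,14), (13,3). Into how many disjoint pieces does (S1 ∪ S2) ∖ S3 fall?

2

(S1 ∪ S2) ∖ S3 splits into 2 disjoint pieces (area 6.3332, area 0.0128).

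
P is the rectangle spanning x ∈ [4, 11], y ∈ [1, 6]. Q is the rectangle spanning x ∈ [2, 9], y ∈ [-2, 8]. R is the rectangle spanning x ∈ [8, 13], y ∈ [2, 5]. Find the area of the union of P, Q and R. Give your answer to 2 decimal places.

86.00

By inclusion–exclusion:
Individual areas: |P| = 35, |Q| = 70, |R| = 15.
|P∩Q|: x∈[4,9], y∈[1,6] → 5·5 = 25.
|P∩R|: x∈[8,11], y∈[2,5] → 3·3 = 9.
|Q∩R|: x∈[8,9], y∈[2,5] → 1·3 = 3.
|P∩Q∩R| = 3.
|P ∪ Q ∪ R| = 120 − 37 + 3 = 86.00.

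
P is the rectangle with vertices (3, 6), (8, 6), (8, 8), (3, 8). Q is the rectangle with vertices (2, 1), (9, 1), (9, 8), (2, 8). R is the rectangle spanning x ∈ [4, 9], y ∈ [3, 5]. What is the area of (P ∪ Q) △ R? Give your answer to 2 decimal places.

|P ∪ Q| = 49.
|(P ∪ Q) ∩ R| = 10.
|(P ∪ Q) △ R| = 49 + 10 − 20 = 39.00.

39.00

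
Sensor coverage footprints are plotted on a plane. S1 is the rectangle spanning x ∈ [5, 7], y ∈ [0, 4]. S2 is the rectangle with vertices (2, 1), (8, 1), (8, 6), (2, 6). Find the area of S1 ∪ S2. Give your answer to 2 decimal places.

By inclusion–exclusion:
Individual areas: |S1| = 8, |S2| = 30.
|S1∩S2|: x∈[5,7], y∈[1,4] → 2·3 = 6.
|S1 ∪ S2| = 38 − 6 = 32.00.

32.00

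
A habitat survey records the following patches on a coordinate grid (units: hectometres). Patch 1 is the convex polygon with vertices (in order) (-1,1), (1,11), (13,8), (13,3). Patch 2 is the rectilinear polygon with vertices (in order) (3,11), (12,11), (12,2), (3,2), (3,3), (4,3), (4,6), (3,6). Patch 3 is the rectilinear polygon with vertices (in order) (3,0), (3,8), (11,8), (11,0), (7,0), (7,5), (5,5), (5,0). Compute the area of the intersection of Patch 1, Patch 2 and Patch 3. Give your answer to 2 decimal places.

37.29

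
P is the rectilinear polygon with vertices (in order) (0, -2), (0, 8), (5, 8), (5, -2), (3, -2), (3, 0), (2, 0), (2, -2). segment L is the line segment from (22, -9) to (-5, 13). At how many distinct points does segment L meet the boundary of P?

2

The segment meets the boundary at (1.136,8), (5,4.852).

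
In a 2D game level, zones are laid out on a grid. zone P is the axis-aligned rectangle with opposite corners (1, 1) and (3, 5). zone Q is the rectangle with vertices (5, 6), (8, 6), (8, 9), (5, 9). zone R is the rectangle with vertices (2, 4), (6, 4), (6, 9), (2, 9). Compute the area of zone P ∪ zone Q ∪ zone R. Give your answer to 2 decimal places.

By inclusion–exclusion:
Individual areas: |zone P| = 8, |zone Q| = 9, |zone R| = 20.
|zone P∩zone Q| = 0 (no overlap).
|zone P∩zone R|: x∈[2,3], y∈[4,5] → 1·1 = 1.
|zone Q∩zone R|: x∈[5,6], y∈[6,9] → 1·3 = 3.
|zone P∩zone Q∩zone R| = 0.
|zone P ∪ zone Q ∪ zone R| = 37 − 4 + 0 = 33.00.

33.00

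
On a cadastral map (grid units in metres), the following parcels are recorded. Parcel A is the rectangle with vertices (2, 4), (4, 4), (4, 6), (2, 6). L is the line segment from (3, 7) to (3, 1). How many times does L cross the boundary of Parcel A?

The segment meets the boundary at (3,4), (3,6).

2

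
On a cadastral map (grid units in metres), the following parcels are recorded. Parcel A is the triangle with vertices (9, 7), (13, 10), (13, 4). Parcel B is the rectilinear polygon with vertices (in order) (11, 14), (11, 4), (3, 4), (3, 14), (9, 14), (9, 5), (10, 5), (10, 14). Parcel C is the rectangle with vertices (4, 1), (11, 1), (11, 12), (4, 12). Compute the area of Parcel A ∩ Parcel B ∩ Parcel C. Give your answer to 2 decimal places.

2.25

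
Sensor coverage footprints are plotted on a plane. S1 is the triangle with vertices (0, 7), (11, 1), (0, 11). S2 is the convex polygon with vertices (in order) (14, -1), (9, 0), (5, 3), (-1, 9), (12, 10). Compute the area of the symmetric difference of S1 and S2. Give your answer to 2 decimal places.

76.95

|S1| = 22, |S2| = 93, |S1∩S2| = 19.0247.
|S1 △ S2| = |S1| + |S2| − 2·|S1∩S2| = 22 + 93 − 38.0493 = 76.95.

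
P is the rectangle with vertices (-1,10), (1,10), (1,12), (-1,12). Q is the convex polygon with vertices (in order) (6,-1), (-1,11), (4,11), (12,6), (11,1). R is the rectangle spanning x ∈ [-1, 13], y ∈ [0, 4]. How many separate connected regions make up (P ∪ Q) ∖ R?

2

(P ∪ Q) ∖ R splits into 2 disjoint pieces (area 58.6, area 1.5417).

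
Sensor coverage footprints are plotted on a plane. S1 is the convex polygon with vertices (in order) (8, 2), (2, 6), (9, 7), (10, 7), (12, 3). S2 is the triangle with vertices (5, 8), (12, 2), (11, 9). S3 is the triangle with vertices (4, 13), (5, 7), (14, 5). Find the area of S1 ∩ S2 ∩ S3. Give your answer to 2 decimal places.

2.43

The intersection is the polygon with vertices (10,7), (10.625,5.75), (6.575,6.65), (6.571,6.653), (9,7).
By the shoelace formula its area is 2.43.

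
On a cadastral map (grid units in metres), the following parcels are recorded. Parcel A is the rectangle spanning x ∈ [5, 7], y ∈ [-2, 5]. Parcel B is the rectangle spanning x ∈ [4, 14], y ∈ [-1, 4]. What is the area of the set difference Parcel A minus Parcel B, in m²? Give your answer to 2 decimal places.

|Parcel A∩Parcel B|: x∈[5,7], y∈[-1,4] → 2·5 = 10.
|Parcel A| = 14.
|Parcel A ∖ Parcel B| = |Parcel A| − |Parcel A∩Parcel B| = 14 − 10 = 4.00.

4.00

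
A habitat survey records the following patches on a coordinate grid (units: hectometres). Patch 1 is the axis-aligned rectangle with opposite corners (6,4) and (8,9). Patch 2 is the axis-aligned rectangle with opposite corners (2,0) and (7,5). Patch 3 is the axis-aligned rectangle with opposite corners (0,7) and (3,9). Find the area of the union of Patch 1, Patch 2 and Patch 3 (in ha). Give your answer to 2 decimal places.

40.00

By inclusion–exclusion:
Individual areas: |Patch 1| = 10, |Patch 2| = 25, |Patch 3| = 6.
|Patch 1∩Patch 2|: x∈[6,7], y∈[4,5] → 1·1 = 1.
|Patch 1∩Patch 3| = 0 (no overlap).
|Patch 2∩Patch 3| = 0 (no overlap).
|Patch 1∩Patch 2∩Patch 3| = 0.
|Patch 1 ∪ Patch 2 ∪ Patch 3| = 41 − 1 + 0 = 40.00.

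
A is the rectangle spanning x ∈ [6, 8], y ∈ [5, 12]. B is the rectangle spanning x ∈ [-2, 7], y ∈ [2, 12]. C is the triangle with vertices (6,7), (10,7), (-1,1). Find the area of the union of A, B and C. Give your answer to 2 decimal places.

98.42

By inclusion–exclusion:
Individual areas: |A| = 14, |B| = 90, |C| = 12.
|A∩B|: x∈[6,7], y∈[5,12] → 1·7 = 7.
|A∩C| = 3.2424.
|B∩C| = 9.2121.
|A∩B∩C| = 1.8788.
|A ∪ B ∪ C| = 116 − 19.4545 + 1.8788 = 98.42.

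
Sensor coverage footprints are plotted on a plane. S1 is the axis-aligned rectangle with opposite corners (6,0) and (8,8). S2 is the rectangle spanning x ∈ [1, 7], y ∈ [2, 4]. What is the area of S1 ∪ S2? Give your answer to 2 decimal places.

By inclusion–exclusion:
Individual areas: |S1| = 16, |S2| = 12.
|S1∩S2|: x∈[6,7], y∈[2,4] → 1·2 = 2.
|S1 ∪ S2| = 28 − 2 = 26.00.

26.00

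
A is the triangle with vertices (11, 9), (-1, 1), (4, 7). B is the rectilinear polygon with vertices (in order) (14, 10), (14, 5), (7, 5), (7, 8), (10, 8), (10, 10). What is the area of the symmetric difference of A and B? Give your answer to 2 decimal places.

40.52

|A| = 16, |B| = 29, |A∩B| = 2.2381.
|A △ B| = |A| + |B| − 2·|A∩B| = 16 + 29 − 4.4762 = 40.52.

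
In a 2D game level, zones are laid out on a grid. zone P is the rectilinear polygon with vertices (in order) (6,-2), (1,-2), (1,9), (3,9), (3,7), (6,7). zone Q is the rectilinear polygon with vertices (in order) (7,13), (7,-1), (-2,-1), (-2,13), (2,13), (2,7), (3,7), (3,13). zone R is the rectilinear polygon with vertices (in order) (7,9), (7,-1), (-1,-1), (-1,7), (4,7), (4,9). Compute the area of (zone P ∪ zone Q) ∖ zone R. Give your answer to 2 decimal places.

|zone P ∪ zone Q| = 127.
|(zone P ∪ zone Q) ∩ zone R| = 70.
|(zone P ∪ zone Q) ∖ zone R| = 127 − 70 = 57.00.

57.00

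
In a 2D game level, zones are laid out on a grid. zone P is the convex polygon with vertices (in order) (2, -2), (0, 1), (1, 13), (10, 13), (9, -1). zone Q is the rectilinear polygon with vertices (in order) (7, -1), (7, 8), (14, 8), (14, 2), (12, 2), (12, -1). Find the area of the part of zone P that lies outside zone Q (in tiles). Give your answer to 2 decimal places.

|zone P| = 129.5, |zone P∩zone Q| = 20.8929.
|zone P ∖ zone Q| = |zone P| − |zone P∩zone Q| = 129.5 − 20.8929 = 108.61.

108.61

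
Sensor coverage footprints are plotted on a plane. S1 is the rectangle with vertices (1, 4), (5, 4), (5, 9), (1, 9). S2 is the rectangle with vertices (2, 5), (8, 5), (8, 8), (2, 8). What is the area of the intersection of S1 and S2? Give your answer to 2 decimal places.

9.00

|S1∩S2|: x∈[2,5], y∈[5,8] → 3·3 = 9.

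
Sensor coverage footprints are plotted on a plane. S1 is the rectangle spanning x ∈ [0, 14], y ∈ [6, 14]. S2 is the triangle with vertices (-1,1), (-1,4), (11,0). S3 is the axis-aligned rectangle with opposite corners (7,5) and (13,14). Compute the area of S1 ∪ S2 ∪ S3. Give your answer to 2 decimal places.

By inclusion–exclusion:
Individual areas: |S1| = 112, |S2| = 18, |S3| = 54.
|S1∩S2| = 0.
|S1∩S3|: x∈[7,13], y∈[6,14] → 6·8 = 48.
|S2∩S3| = 0.
|S1∩S2∩S3| = 0.
|S1 ∪ S2 ∪ S3| = 184 − 48 + 0 = 136.00.

136.00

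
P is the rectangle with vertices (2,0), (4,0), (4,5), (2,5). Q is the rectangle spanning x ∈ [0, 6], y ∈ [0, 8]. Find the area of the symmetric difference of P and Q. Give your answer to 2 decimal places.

38.00

|P∩Q|: x∈[2,4], y∈[0,5] → 2·5 = 10.
|P △ Q| = |P| + |Q| − 2·|P∩Q| = 10 + 48 − 20 = 38.00.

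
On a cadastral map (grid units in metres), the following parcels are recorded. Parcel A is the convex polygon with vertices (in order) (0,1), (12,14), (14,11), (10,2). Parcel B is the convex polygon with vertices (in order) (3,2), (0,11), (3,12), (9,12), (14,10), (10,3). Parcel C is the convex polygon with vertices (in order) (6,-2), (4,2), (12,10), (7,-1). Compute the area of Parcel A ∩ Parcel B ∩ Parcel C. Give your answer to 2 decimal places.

15.34

The intersection is the polygon with vertices (4.167,2.167), (12,10), (8.736,2.819).
By the shoelace formula its area is 15.34.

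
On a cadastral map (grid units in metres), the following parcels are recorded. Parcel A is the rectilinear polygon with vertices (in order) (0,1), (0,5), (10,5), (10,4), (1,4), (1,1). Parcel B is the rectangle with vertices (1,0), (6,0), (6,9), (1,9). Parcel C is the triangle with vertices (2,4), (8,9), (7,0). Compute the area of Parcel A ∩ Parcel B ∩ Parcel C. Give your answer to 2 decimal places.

3.40

The intersection is the polygon with vertices (6,4), (2,4), (3.2,5), (6,5).
By the shoelace formula its area is 3.40.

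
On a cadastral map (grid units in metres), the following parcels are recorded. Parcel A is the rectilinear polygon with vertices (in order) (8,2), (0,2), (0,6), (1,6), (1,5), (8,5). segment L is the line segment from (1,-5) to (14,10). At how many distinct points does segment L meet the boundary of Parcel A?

2

The segment meets the boundary at (8,3.077), (7.067,2).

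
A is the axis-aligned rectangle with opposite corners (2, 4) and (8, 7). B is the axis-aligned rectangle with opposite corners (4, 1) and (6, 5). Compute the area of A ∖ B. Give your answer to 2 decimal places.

|A∩B|: x∈[4,6], y∈[4,5] → 2·1 = 2.
|A| = 18.
|A ∖ B| = |A| − |A∩B| = 18 − 2 = 16.00.

16.00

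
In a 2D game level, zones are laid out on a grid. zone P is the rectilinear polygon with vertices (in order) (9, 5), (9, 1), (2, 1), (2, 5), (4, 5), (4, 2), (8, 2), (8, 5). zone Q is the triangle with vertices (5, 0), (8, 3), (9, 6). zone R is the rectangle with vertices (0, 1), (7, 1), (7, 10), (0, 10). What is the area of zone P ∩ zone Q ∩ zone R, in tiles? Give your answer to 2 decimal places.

0.50

The intersection is the polygon with vertices (6.333,2), (7,2), (6,1), (5.667,1).
By the shoelace formula its area is 0.50.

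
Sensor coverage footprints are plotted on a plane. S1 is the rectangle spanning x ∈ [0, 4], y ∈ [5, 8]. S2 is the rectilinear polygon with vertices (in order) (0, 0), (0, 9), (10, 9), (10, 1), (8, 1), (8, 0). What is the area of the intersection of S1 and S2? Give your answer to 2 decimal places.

12.00

The intersection is the polygon with vertices (4,8), (4,5), (0,5), (0,8).
By the shoelace formula its area is 12.00.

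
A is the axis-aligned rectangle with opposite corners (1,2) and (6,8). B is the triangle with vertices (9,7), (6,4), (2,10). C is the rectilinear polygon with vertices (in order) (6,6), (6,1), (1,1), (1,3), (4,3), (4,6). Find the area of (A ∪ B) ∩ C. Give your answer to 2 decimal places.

The region (A ∪ B) ∩ C is the polygon with vertices (1,2), (1,3), (4,3), (4,6), (6,6), (6,4), (6,2).
By the shoelace formula its area is 11.00.

11.00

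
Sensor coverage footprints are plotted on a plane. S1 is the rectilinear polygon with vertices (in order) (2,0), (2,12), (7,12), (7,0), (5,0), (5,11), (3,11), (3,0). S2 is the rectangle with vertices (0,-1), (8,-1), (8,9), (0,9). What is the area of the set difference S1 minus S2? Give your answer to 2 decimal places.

11.00

|S1| = 38, |S1∩S2| = 27.
|S1 ∖ S2| = |S1| − |S1∩S2| = 38 − 27 = 11.00.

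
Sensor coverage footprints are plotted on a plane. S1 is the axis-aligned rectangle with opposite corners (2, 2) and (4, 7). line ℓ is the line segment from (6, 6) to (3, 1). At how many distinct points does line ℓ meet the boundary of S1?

The segment meets the boundary at (4,2.667), (3.6,2).

2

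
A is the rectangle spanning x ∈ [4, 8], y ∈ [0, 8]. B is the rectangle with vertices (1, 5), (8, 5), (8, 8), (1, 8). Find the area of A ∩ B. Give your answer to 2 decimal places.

|A∩B|: x∈[4,8], y∈[5,8] → 4·3 = 12.

12.00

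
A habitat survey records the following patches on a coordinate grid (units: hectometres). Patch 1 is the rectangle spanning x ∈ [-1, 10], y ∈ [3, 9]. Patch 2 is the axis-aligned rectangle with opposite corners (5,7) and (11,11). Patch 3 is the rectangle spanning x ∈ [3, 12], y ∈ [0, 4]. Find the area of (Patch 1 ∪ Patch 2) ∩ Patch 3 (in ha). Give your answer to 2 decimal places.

7.00

The region (Patch 1 ∪ Patch 2) ∩ Patch 3 is the polygon with vertices (3,3), (3,4), (10,4), (10,3).
By the shoelace formula its area is 7.00.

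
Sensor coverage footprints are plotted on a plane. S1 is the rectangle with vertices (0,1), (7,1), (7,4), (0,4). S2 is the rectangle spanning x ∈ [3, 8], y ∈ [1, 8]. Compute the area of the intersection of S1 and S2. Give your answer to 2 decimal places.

|S1∩S2|: x∈[3,7], y∈[1,4] → 4·3 = 12.

12.00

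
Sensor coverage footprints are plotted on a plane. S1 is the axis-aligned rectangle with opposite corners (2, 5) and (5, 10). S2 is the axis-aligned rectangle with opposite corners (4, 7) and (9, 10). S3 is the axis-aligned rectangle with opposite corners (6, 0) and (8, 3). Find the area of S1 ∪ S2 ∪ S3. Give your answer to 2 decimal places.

By inclusion–exclusion:
Individual areas: |S1| = 15, |S2| = 15, |S3| = 6.
|S1∩S2|: x∈[4,5], y∈[7,10] → 1·3 = 3.
|S1∩S3| = 0 (no overlap).
|S2∩S3| = 0 (no overlap).
|S1∩S2∩S3| = 0.
|S1 ∪ S2 ∪ S3| = 36 − 3 + 0 = 33.00.

33.00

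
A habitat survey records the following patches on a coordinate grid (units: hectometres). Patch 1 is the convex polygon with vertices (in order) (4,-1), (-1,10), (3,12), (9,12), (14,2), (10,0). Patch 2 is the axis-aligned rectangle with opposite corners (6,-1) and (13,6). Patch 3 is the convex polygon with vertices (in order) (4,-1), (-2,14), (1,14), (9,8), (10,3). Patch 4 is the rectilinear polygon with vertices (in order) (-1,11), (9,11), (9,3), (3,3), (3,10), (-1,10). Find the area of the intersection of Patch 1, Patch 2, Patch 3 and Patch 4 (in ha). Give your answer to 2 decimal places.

9.00

The intersection is the polygon with vertices (9,6), (9,3), (6,3), (6,6).
By the shoelace formula its area is 9.00.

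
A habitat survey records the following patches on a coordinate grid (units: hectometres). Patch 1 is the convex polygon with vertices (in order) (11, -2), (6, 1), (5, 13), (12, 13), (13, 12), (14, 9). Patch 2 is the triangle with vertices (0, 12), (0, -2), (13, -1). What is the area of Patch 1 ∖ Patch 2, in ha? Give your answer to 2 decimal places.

77.53

|Patch 1| = 99, |Patch 1∩Patch 2| = 21.4721.
|Patch 1 ∖ Patch 2| = |Patch 1| − |Patch 1∩Patch 2| = 99 − 21.4721 = 77.53.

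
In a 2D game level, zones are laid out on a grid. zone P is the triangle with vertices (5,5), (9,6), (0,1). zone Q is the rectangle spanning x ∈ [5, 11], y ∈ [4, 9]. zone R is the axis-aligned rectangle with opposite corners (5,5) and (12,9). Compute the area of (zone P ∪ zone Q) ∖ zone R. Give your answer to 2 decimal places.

9.10

|zone P ∪ zone Q| = 33.1.
|(zone P ∪ zone Q) ∩ zone R| = 24.
|(zone P ∪ zone Q) ∖ zone R| = 33.1 − 24 = 9.10.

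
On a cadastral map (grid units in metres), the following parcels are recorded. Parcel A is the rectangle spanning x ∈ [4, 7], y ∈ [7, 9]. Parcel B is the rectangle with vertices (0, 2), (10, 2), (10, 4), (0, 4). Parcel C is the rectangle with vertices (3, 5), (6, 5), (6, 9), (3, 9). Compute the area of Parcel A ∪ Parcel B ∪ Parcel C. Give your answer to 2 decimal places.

By inclusion–exclusion:
Individual areas: |Parcel A| = 6, |Parcel B| = 20, |Parcel C| = 12.
|Parcel A∩Parcel B| = 0 (no overlap).
|Parcel A∩Parcel C|: x∈[4,6], y∈[7,9] → 2·2 = 4.
|Parcel B∩Parcel C| = 0 (no overlap).
|Parcel A∩Parcel B∩Parcel C| = 0.
|Parcel A ∪ Parcel B ∪ Parcel C| = 38 − 4 + 0 = 34.00.

34.00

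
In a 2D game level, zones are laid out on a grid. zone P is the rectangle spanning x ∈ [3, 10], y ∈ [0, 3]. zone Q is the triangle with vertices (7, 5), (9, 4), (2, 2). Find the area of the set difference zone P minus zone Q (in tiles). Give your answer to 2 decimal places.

20.24

|zone P| = 21, |zone P∩zone Q| = 0.7595.
|zone P ∖ zone Q| = |zone P| − |zone P∩zone Q| = 21 − 0.7595 = 20.24.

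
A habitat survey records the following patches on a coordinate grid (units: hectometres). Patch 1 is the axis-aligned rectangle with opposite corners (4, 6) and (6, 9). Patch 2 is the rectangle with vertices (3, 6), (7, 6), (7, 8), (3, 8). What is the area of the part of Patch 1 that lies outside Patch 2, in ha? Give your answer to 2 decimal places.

|Patch 1∩Patch 2|: x∈[4,6], y∈[6,8] → 2·2 = 4.
|Patch 1| = 6.
|Patch 1 ∖ Patch 2| = |Patch 1| − |Patch 1∩Patch 2| = 6 − 4 = 2.00.

2.00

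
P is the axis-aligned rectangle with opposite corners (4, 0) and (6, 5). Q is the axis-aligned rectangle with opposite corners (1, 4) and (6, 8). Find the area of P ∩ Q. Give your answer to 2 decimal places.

|P∩Q|: x∈[4,6], y∈[4,5] → 2·1 = 2.

2.00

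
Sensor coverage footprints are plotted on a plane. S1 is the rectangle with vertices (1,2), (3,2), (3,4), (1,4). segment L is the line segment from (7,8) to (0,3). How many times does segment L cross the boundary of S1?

The segment meets the boundary at (1,3.714), (1.4,4).

2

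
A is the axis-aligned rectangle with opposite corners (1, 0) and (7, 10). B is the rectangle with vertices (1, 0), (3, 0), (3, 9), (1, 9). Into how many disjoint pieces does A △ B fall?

1

A △ B is a single connected region.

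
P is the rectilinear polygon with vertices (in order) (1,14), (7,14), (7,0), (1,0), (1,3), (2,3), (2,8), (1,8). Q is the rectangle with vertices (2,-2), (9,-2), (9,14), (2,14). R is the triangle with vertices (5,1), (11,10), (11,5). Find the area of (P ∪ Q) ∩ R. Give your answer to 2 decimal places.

6.67

The region (P ∪ Q) ∩ R is the polygon with vertices (9,3.667), (5,1), (9,7).
By the shoelace formula its area is 6.67.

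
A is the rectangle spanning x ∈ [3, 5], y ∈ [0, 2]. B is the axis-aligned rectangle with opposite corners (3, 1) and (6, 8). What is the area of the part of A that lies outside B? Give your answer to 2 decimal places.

|A∩B|: x∈[3,5], y∈[1,2] → 2·1 = 2.
|A| = 4.
|A ∖ B| = |A| − |A∩B| = 4 − 2 = 2.00.

2.00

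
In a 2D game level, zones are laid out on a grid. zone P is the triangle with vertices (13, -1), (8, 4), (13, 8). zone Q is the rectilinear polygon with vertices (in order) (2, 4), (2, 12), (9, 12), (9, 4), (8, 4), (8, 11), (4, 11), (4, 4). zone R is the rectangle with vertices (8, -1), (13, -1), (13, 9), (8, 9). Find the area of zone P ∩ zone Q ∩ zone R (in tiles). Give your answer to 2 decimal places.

The intersection is the polygon with vertices (9,4), (8,4), (9,4.8).
By the shoelace formula its area is 0.40.

0.40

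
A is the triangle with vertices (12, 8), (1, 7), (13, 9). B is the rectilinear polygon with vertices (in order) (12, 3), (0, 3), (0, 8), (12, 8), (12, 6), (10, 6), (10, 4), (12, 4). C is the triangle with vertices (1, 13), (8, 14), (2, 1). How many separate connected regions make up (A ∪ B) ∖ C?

(A ∪ B) ∖ C splits into 2 disjoint pieces (area 38.1154, area 8.125).

2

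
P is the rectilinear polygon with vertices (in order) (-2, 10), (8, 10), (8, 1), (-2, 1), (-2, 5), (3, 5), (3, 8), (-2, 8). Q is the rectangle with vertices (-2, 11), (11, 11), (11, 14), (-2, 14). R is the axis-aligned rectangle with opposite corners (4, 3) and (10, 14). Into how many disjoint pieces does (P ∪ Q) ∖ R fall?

(P ∪ Q) ∖ R splits into 3 disjoint pieces (area 47, area 3, area 18).

3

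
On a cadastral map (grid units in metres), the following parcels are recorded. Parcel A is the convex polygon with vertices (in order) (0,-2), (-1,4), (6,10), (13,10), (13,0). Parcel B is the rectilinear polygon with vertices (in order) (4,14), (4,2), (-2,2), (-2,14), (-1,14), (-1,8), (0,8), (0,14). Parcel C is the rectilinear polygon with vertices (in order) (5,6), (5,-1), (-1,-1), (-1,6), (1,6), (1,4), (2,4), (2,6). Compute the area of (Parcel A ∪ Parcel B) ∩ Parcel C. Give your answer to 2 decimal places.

38.25

|Parcel A ∪ Parcel B| = 176.619.
|(Parcel A ∪ Parcel B) ∩ Parcel C| = 38.25.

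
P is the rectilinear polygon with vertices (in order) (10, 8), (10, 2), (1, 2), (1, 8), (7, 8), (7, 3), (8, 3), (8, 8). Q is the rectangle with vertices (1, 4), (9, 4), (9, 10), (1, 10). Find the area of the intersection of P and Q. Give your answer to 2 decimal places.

28.00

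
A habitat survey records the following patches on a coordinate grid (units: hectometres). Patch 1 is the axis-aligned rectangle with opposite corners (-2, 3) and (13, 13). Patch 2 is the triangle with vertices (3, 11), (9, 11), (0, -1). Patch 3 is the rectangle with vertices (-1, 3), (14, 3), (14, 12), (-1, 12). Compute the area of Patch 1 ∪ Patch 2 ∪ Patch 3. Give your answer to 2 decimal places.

163.00

By inclusion–exclusion:
Individual areas: |Patch 1| = 150, |Patch 2| = 36, |Patch 3| = 135.
|Patch 1∩Patch 2| = 32.
|Patch 1∩Patch 3|: x∈[-1,13], y∈[3,12] → 14·9 = 126.
|Patch 2∩Patch 3| = 32.
|Patch 1∩Patch 2∩Patch 3| = 32.
|Patch 1 ∪ Patch 2 ∪ Patch 3| = 321 − 190 + 32 = 163.00.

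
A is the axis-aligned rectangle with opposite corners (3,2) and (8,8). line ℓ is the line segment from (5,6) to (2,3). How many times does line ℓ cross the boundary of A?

The segment meets the boundary at (3,4).

1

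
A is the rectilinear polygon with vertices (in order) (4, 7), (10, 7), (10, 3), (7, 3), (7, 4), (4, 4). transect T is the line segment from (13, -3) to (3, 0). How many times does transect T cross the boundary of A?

0

The segment lies entirely outside A and never meets its boundary.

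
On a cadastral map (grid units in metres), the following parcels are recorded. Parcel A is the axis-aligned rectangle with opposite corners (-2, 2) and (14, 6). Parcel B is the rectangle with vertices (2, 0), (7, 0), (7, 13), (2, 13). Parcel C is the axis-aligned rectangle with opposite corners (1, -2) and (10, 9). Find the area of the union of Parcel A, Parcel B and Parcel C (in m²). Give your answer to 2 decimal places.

147.00

By inclusion–exclusion:
Individual areas: |Parcel A| = 64, |Parcel B| = 65, |Parcel C| = 99.
|Parcel A∩Parcel B|: x∈[2,7], y∈[2,6] → 5·4 = 20.
|Parcel A∩Parcel C|: x∈[1,10], y∈[2,6] → 9·4 = 36.
|Parcel B∩Parcel C|: x∈[2,7], y∈[0,9] → 5·9 = 45.
|Parcel A∩Parcel B∩Parcel C| = 20.
|Parcel A ∪ Parcel B ∪ Parcel C| = 228 − 101 + 20 = 147.00.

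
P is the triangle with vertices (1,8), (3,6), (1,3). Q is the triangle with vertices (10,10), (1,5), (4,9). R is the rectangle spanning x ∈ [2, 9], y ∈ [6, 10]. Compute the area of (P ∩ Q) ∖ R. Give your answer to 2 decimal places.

|P ∩ Q| = 0.9643.
|(P ∩ Q) ∩ R| = 0.3976.
|(P ∩ Q) ∖ R| = 0.9643 − 0.3976 = 0.57.

0.57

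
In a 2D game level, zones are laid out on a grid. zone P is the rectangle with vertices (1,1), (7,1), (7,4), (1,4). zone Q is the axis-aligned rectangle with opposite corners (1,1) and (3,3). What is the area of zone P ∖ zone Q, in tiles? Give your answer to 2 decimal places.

14.00

|zone P∩zone Q|: x∈[1,3], y∈[1,3] → 2·2 = 4.
|zone P| = 18.
|zone P ∖ zone Q| = |zone P| − |zone P∩zone Q| = 18 − 4 = 14.00.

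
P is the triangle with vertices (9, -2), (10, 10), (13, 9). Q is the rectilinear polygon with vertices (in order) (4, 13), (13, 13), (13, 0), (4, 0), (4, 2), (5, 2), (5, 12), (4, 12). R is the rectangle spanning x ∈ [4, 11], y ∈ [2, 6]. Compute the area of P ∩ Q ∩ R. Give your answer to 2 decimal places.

5.59

The intersection is the polygon with vertices (10.454,2), (9.333,2), (9.667,6), (11,6), (11,3.5).
By the shoelace formula its area is 5.59.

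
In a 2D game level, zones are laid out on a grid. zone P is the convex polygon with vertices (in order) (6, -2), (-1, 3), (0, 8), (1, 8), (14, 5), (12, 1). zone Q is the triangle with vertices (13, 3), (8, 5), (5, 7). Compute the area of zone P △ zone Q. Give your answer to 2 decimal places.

89.50

|zone P| = 91.5, |zone Q| = 2, |zone P∩zone Q| = 2.
|zone P △ zone Q| = |zone P| + |zone Q| − 2·|zone P∩zone Q| = 91.5 + 2 − 4 = 89.50.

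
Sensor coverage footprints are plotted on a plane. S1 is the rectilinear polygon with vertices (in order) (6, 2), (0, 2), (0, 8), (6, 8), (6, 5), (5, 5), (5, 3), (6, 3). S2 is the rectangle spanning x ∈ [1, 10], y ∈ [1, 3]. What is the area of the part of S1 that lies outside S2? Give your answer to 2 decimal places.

29.00

|S1| = 34, |S1∩S2| = 5.
|S1 ∖ S2| = |S1| − |S1∩S2| = 34 − 5 = 29.00.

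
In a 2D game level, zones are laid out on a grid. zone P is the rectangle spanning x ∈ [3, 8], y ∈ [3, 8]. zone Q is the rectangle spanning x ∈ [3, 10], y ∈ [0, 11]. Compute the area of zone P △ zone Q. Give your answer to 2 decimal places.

52.00

|zone P∩zone Q|: x∈[3,8], y∈[3,8] → 5·5 = 25.
|zone P △ zone Q| = |zone P| + |zone Q| − 2·|zone P∩zone Q| = 25 + 77 − 50 = 52.00.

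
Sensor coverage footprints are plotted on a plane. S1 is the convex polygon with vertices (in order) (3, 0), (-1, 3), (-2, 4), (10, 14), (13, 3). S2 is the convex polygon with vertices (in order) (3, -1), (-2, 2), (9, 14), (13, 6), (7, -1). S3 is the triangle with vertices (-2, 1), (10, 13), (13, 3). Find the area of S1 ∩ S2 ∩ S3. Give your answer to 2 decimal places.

71.98

The intersection is the polygon with vertices (10.75,10.5), (12.333,5.222), (10.097,2.613), (1.113,1.415), (-0.429,2.571), (9.667,12.667).
By the shoelace formula its area is 71.98.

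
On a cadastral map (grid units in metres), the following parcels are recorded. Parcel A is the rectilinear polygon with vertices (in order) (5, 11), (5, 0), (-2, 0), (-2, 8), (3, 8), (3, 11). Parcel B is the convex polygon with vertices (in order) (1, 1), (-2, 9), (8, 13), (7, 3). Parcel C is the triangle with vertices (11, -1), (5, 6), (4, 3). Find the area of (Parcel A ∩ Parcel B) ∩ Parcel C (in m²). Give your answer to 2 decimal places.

The region (Parcel A ∩ Parcel B) ∩ Parcel C is the polygon with vertices (5,2.429), (4,3), (5,6).
By the shoelace formula its area is 1.79.

1.79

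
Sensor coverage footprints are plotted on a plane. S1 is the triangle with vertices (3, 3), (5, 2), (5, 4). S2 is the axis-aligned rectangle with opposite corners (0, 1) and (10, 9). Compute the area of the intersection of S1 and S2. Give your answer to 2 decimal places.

2.00

The intersection is the polygon with vertices (5,4), (5,2), (3,3).
By the shoelace formula its area is 2.00.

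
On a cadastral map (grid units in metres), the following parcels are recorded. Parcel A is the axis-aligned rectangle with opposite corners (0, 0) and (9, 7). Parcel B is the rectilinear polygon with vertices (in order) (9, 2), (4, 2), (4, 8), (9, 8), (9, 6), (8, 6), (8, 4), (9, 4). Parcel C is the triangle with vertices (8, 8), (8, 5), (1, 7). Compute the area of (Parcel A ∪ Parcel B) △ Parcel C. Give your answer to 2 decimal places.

|Parcel A ∪ Parcel B| = 68.
|(Parcel A ∪ Parcel B) ∩ Parcel C| = 9.8571.
|(Parcel A ∪ Parcel B) △ Parcel C| = 68 + 10.5 − 19.7143 = 58.79.

58.79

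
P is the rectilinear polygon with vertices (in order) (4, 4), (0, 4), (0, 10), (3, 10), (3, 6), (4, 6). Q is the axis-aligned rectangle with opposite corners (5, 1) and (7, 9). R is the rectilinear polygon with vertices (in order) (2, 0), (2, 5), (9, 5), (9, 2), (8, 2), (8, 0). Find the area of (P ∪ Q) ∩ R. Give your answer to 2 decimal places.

10.00

|P ∪ Q| = 36.
|(P ∪ Q) ∩ R| = 10.00.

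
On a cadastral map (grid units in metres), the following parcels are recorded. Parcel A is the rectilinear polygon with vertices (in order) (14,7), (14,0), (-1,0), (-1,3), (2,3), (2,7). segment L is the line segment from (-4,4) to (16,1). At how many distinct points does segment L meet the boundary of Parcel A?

2

The segment meets the boundary at (14,1.3), (2,3.1).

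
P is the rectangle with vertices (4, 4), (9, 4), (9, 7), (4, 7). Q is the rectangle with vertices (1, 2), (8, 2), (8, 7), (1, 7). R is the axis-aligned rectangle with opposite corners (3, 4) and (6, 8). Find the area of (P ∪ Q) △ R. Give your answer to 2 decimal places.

32.00

|P ∪ Q| = 38.
|(P ∪ Q) ∩ R| = 9.
|(P ∪ Q) △ R| = 38 + 12 − 18 = 32.00.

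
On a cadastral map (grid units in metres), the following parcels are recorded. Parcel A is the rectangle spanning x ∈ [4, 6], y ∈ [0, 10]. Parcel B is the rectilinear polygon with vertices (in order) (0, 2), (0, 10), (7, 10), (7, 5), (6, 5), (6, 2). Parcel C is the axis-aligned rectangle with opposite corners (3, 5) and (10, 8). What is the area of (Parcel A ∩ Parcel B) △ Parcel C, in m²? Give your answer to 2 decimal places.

|Parcel A ∩ Parcel B| = 16.
|(Parcel A ∩ Parcel B) ∩ Parcel C| = 6.
|(Parcel A ∩ Parcel B) △ Parcel C| = 16 + 21 − 12 = 25.00.

25.00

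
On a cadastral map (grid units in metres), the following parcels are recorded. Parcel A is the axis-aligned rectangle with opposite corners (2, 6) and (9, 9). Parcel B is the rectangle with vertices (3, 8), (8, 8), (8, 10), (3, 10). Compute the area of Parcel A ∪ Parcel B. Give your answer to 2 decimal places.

By inclusion–exclusion:
Individual areas: |Parcel A| = 21, |Parcel B| = 10.
|Parcel A∩Parcel B|: x∈[3,8], y∈[8,9] → 5·1 = 5.
|Parcel A ∪ Parcel B| = 31 − 5 = 26.00.

26.00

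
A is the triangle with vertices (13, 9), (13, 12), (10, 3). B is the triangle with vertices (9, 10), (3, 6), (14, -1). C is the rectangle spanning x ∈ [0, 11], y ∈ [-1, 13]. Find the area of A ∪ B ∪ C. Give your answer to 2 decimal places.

164.99

By inclusion–exclusion:
Individual areas: |A| = 4.5, |B| = 43, |C| = 154.
|A∩B| = 0.5275.
|A∩C| = 0.5.
|B∩C| = 35.9636.
|A∩B∩C| = 0.4846.
|A ∪ B ∪ C| = 201.5 − 36.9911 + 0.4846 = 164.99.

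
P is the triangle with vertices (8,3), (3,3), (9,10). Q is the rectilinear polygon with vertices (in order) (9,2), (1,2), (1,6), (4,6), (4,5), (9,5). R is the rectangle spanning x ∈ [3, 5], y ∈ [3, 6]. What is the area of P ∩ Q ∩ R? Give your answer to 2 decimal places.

2.29

The intersection is the polygon with vertices (4.714,5), (5,5), (5,3), (3,3).
By the shoelace formula its area is 2.29.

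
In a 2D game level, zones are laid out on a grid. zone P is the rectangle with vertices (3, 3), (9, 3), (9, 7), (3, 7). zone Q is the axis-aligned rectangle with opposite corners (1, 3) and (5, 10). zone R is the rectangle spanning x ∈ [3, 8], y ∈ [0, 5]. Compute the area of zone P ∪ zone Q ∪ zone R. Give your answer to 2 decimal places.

By inclusion–exclusion:
Individual areas: |zone P| = 24, |zone Q| = 28, |zone R| = 25.
|zone P∩zone Q|: x∈[3,5], y∈[3,7] → 2·4 = 8.
|zone P∩zone R|: x∈[3,8], y∈[3,5] → 5·2 = 10.
|zone Q∩zone R|: x∈[3,5], y∈[3,5] → 2·2 = 4.
|zone P∩zone Q∩zone R| = 4.
|zone P ∪ zone Q ∪ zone R| = 77 − 22 + 4 = 59.00.

59.00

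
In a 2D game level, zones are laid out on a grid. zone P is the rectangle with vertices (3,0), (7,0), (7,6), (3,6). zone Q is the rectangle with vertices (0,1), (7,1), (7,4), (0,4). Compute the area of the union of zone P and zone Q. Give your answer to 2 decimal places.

33.00

By inclusion–exclusion:
Individual areas: |zone P| = 24, |zone Q| = 21.
|zone P∩zone Q|: x∈[3,7], y∈[1,4] → 4·3 = 12.
|zone P ∪ zone Q| = 45 − 12 = 33.00.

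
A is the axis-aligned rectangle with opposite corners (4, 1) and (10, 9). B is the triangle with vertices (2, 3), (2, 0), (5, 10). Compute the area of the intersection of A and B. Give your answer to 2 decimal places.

0.44

The intersection is the polygon with vertices (4.7,9), (4,6.667), (4,7.667), (4.571,9).
By the shoelace formula its area is 0.44.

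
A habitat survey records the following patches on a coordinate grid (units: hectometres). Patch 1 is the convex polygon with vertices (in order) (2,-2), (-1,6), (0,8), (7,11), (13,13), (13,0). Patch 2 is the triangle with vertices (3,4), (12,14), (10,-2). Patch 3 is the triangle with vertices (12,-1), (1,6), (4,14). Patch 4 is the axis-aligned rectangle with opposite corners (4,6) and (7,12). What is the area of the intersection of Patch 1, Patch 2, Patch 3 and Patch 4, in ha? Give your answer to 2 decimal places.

2.69

The intersection is the polygon with vertices (6.977,8.419), (7,8.375), (7,6), (4.8,6).
By the shoelace formula its area is 2.69.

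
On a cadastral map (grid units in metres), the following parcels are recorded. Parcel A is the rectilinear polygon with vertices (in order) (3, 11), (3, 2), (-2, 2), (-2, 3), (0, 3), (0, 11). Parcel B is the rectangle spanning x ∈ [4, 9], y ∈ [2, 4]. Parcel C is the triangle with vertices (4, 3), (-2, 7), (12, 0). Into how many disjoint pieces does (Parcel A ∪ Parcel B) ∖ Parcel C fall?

4

(Parcel A ∪ Parcel B) ∖ Parcel C splits into 4 disjoint pieces (area 17.25, area 10, area 6, area 1.3333).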